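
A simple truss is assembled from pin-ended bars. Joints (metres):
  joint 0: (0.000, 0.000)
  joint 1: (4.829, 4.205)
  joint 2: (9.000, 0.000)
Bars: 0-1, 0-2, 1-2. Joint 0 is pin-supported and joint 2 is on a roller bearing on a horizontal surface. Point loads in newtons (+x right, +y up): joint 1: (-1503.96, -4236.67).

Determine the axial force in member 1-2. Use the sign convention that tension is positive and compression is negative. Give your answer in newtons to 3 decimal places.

N=3 nodes, M=3 members, R=3 reactions → 2N=6, M+R=6
member 0 (0-1): L=6.4032, (cx,cy)=(0.7542,0.6567)
member 1 (0-2): L=9.0000, (cx,cy)=(1.0000,0.0000)
member 2 (1-2): L=5.9228, (cx,cy)=(0.7042,-0.7100)
solve A·x = −loads:
  F[0-1] = -4059.9095 N (compression)
  F[0-2] = +1557.8266 N (tension)
  F[1-2] = -2212.0971 N (compression)
  Rx@0 = +1503.9600 N
  Ry@0 = +2666.1447 N
  Ry@2 = +1570.5253 N

-2212.097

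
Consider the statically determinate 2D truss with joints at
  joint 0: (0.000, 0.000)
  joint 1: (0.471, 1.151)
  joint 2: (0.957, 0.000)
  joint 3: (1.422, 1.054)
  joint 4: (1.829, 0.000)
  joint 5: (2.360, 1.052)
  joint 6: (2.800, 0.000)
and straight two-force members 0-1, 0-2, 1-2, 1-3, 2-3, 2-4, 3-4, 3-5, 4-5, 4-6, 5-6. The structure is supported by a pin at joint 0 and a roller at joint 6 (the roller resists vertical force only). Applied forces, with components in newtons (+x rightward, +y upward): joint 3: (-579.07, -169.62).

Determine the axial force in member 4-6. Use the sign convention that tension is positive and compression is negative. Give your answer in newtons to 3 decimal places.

N=7 nodes, M=11 members, R=3 reactions → 2N=14, M+R=14
member 0 (0-1): L=1.2436, (cx,cy)=(0.3787,0.9255)
member 1 (0-2): L=0.9570, (cx,cy)=(1.0000,0.0000)
member 2 (1-2): L=1.2494, (cx,cy)=(0.3890,-0.9212)
member 3 (1-3): L=0.9559, (cx,cy)=(0.9948,-0.1015)
member 4 (2-3): L=1.1520, (cx,cy)=(0.4036,0.9149)
member 5 (2-4): L=0.8720, (cx,cy)=(1.0000,0.0000)
member 6 (3-4): L=1.1299, (cx,cy)=(0.3602,-0.9329)
member 7 (3-5): L=0.9380, (cx,cy)=(1.0000,-0.0021)
member 8 (4-5): L=1.1784, (cx,cy)=(0.4506,0.8927)
member 9 (4-6): L=0.9710, (cx,cy)=(1.0000,0.0000)
member 10 (5-6): L=1.1403, (cx,cy)=(0.3859,-0.9226)
solve A·x = −loads:
  F[0-1] = -325.7191 N (compression)
  F[0-2] = -455.7115 N (compression)
  F[1-2] = +356.2270 N (tension)
  F[1-3] = -263.2852 N (compression)
  F[2-3] = -358.6898 N (compression)
  F[2-4] = -172.3621 N (compression)
  F[3-4] = +141.0456 N (tension)
  F[3-5] = +121.5544 N (tension)
  F[4-5] = -147.3878 N (compression)
  F[4-6] = -55.1404 N (compression)
  F[5-6] = +142.9025 N (tension)
  Rx@0 = +579.0700 N
  Ry@0 = +301.4558 N
  Ry@6 = -131.8358 N

-55.140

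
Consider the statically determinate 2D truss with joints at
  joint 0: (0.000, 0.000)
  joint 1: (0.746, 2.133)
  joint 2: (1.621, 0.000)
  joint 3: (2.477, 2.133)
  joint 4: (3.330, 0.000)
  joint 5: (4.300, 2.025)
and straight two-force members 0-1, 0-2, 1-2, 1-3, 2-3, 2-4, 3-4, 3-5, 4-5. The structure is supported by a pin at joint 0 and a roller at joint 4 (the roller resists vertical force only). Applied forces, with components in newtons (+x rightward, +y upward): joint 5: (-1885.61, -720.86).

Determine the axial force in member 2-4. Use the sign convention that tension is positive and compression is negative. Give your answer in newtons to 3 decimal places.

N=6 nodes, M=9 members, R=3 reactions → 2N=12, M+R=12
member 0 (0-1): L=2.2597, (cx,cy)=(0.3301,0.9439)
member 1 (0-2): L=1.6210, (cx,cy)=(1.0000,0.0000)
member 2 (1-2): L=2.3055, (cx,cy)=(0.3795,-0.9252)
member 3 (1-3): L=1.7310, (cx,cy)=(1.0000,0.0000)
member 4 (2-3): L=2.2984, (cx,cy)=(0.3724,0.9281)
member 5 (2-4): L=1.7090, (cx,cy)=(1.0000,0.0000)
member 6 (3-4): L=2.2972, (cx,cy)=(0.3713,-0.9285)
member 7 (3-5): L=1.8262, (cx,cy)=(0.9982,-0.0591)
member 8 (4-5): L=2.2453, (cx,cy)=(0.4320,0.9019)
solve A·x = −loads:
  F[0-1] = -992.3091 N (compression)
  F[0-2] = -1558.0155 N (compression)
  F[1-2] = +1012.4237 N (tension)
  F[1-3] = -711.8375 N (compression)
  F[2-3] = -1009.2866 N (compression)
  F[2-4] = -797.8731 N (compression)
  F[3-4] = +1104.3635 N (tension)
  F[3-5] = -1500.4304 N (compression)
  F[4-5] = -897.6839 N (compression)
  Rx@0 = +1885.6100 N
  Ry@0 = +936.6745 N
  Ry@4 = -215.8145 N

-797.873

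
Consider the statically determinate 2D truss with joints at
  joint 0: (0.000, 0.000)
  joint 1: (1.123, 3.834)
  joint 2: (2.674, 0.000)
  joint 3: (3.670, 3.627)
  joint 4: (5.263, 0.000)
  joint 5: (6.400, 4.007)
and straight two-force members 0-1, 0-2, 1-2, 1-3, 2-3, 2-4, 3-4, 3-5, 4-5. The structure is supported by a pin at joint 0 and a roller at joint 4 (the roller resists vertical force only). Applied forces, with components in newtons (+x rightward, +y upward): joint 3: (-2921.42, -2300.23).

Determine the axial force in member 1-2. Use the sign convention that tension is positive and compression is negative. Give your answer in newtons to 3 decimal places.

3094.149

N=6 nodes, M=9 members, R=3 reactions → 2N=12, M+R=12
member 0 (0-1): L=3.9951, (cx,cy)=(0.2811,0.9597)
member 1 (0-2): L=2.6740, (cx,cy)=(1.0000,0.0000)
member 2 (1-2): L=4.1358, (cx,cy)=(0.3750,-0.9270)
member 3 (1-3): L=2.5554, (cx,cy)=(0.9967,-0.0810)
member 4 (2-3): L=3.7613, (cx,cy)=(0.2648,0.9643)
member 5 (2-4): L=2.5890, (cx,cy)=(1.0000,0.0000)
member 6 (3-4): L=3.9614, (cx,cy)=(0.4021,-0.9156)
member 7 (3-5): L=2.7563, (cx,cy)=(0.9905,0.1379)
member 8 (4-5): L=4.1652, (cx,cy)=(0.2730,0.9620)
solve A·x = −loads:
  F[0-1] = -2823.3689 N (compression)
  F[0-2] = -2127.7835 N (compression)
  F[1-2] = +3094.1492 N (tension)
  F[1-3] = -1960.4304 N (compression)
  F[2-3] = -2974.5185 N (compression)
  F[2-4] = -179.7670 N (compression)
  F[3-4] = +447.0377 N (tension)
  F[3-5] = +0.0000 N (tension)
  F[4-5] = +0.0000 N (tension)
  Rx@0 = +2921.4200 N
  Ry@0 = +2709.5301 N
  Ry@4 = -409.3001 N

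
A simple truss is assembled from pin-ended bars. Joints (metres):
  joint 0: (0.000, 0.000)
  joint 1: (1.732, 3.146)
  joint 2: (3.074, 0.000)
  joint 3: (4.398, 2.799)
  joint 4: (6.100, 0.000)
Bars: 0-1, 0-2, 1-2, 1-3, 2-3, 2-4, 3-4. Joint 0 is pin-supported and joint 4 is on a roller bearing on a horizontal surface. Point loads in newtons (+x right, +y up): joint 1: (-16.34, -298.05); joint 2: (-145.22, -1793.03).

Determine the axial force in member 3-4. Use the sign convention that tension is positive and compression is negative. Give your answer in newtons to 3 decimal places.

-1146.687

N=5 nodes, M=7 members, R=3 reactions → 2N=10, M+R=10
member 0 (0-1): L=3.5913, (cx,cy)=(0.4823,0.8760)
member 1 (0-2): L=3.0740, (cx,cy)=(1.0000,0.0000)
member 2 (1-2): L=3.4203, (cx,cy)=(0.3924,-0.9198)
member 3 (1-3): L=2.6885, (cx,cy)=(0.9916,-0.1291)
member 4 (2-3): L=3.0963, (cx,cy)=(0.4276,0.9040)
member 5 (2-4): L=3.0260, (cx,cy)=(1.0000,0.0000)
member 6 (3-4): L=3.2759, (cx,cy)=(0.5196,-0.8544)
solve A·x = −loads:
  F[0-1] = -1268.5967 N (compression)
  F[0-2] = +450.2615 N (tension)
  F[1-2] = +1025.3559 N (tension)
  F[1-3] = -1006.2128 N (compression)
  F[2-3] = +940.1864 N (tension)
  F[2-4] = +595.7724 N (tension)
  F[3-4] = -1146.6875 N (compression)
  Rx@0 = +161.5600 N
  Ry@0 = +1111.3110 N
  Ry@4 = +979.7690 N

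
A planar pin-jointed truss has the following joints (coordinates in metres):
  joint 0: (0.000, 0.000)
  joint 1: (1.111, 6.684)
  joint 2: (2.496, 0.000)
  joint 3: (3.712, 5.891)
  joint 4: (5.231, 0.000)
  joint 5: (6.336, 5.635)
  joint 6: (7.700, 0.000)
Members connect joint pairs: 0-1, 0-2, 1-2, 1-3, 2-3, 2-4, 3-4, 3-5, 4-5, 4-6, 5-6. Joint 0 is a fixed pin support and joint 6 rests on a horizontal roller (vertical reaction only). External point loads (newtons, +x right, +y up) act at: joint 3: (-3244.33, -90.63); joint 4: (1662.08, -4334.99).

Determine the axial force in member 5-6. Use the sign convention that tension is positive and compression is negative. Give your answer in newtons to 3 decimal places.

N=7 nodes, M=11 members, R=3 reactions → 2N=14, M+R=14
member 0 (0-1): L=6.7757, (cx,cy)=(0.1640,0.9865)
member 1 (0-2): L=2.4960, (cx,cy)=(1.0000,0.0000)
member 2 (1-2): L=6.8260, (cx,cy)=(0.2029,-0.9792)
member 3 (1-3): L=2.7192, (cx,cy)=(0.9565,-0.2916)
member 4 (2-3): L=6.0152, (cx,cy)=(0.2022,0.9794)
member 5 (2-4): L=2.7350, (cx,cy)=(1.0000,0.0000)
member 6 (3-4): L=6.0837, (cx,cy)=(0.2497,-0.9683)
member 7 (3-5): L=2.6365, (cx,cy)=(0.9953,-0.0971)
member 8 (4-5): L=5.7423, (cx,cy)=(0.1924,0.9813)
member 9 (4-6): L=2.4690, (cx,cy)=(1.0000,0.0000)
member 10 (5-6): L=5.7977, (cx,cy)=(0.2353,-0.9719)
solve A·x = −loads:
  F[0-1] = -3972.8441 N (compression)
  F[0-2] = -930.8300 N (compression)
  F[1-2] = +4488.7271 N (tension)
  F[1-3] = -1633.1800 N (compression)
  F[2-3] = -4488.0197 N (compression)
  F[2-4] = +887.2124 N (tension)
  F[3-4] = +3975.6090 N (tension)
  F[3-5] = -218.8129 N (compression)
  F[4-5] = +494.5419 N (tension)
  F[4-6] = +122.6138 N (tension)
  F[5-6] = -521.1745 N (compression)
  Rx@0 = +1582.2500 N
  Ry@0 = +3919.0741 N
  Ry@6 = +506.5459 N

-521.174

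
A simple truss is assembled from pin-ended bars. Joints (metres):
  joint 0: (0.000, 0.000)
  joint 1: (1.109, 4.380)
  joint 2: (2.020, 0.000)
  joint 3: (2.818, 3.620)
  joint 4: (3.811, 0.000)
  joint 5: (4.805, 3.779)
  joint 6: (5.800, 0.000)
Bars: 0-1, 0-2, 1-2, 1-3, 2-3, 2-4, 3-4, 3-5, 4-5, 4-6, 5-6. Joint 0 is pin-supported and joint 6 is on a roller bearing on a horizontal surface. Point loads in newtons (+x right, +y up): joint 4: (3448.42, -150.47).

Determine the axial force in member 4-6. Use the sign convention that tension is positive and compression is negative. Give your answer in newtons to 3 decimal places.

N=7 nodes, M=11 members, R=3 reactions → 2N=14, M+R=14
member 0 (0-1): L=4.5182, (cx,cy)=(0.2455,0.9694)
member 1 (0-2): L=2.0200, (cx,cy)=(1.0000,0.0000)
member 2 (1-2): L=4.4737, (cx,cy)=(0.2036,-0.9790)
member 3 (1-3): L=1.8704, (cx,cy)=(0.9137,-0.4063)
member 4 (2-3): L=3.7069, (cx,cy)=(0.2153,0.9766)
member 5 (2-4): L=1.7910, (cx,cy)=(1.0000,0.0000)
member 6 (3-4): L=3.7537, (cx,cy)=(0.2645,-0.9644)
member 7 (3-5): L=1.9934, (cx,cy)=(0.9968,0.0798)
member 8 (4-5): L=3.9075, (cx,cy)=(0.2544,0.9671)
member 9 (4-6): L=1.9890, (cx,cy)=(1.0000,0.0000)
member 10 (5-6): L=3.9078, (cx,cy)=(0.2546,-0.9670)
solve A·x = −loads:
  F[0-1] = -53.2292 N (compression)
  F[0-2] = +3461.4851 N (tension)
  F[1-2] = +64.6163 N (tension)
  F[1-3] = -28.6992 N (compression)
  F[2-3] = -64.7813 N (compression)
  F[2-4] = +3488.5888 N (tension)
  F[3-4] = +49.0963 N (tension)
  F[3-5] = -53.3265 N (compression)
  F[4-5] = +106.6304 N (tension)
  F[4-6] = +26.0320 N (tension)
  F[5-6] = -102.2388 N (compression)
  Rx@0 = -3448.4200 N
  Ry@0 = +51.6008 N
  Ry@6 = +98.8692 N

26.032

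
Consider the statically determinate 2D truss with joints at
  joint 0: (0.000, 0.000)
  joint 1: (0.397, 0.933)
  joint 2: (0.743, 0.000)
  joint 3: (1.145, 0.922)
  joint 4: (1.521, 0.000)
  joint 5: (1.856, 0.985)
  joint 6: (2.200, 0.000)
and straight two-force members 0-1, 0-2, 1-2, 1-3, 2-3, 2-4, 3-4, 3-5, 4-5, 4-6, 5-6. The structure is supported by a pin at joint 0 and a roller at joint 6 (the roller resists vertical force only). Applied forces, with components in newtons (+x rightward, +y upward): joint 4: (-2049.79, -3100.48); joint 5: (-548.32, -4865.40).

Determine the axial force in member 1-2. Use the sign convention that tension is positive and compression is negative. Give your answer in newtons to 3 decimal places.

N=7 nodes, M=11 members, R=3 reactions → 2N=14, M+R=14
member 0 (0-1): L=1.0140, (cx,cy)=(0.3915,0.9202)
member 1 (0-2): L=0.7430, (cx,cy)=(1.0000,0.0000)
member 2 (1-2): L=0.9951, (cx,cy)=(0.3477,-0.9376)
member 3 (1-3): L=0.7481, (cx,cy)=(0.9999,-0.0147)
member 4 (2-3): L=1.0058, (cx,cy)=(0.3997,0.9167)
member 5 (2-4): L=0.7780, (cx,cy)=(1.0000,0.0000)
member 6 (3-4): L=0.9957, (cx,cy)=(0.3776,-0.9260)
member 7 (3-5): L=0.7138, (cx,cy)=(0.9961,0.0883)
member 8 (4-5): L=1.0404, (cx,cy)=(0.3220,0.9467)
member 9 (4-6): L=0.6790, (cx,cy)=(1.0000,0.0000)
member 10 (5-6): L=1.0433, (cx,cy)=(0.3297,-0.9441)
solve A·x = −loads:
  F[0-1] = -2133.5264 N (compression)
  F[0-2] = -1762.7546 N (compression)
  F[1-2] = +2118.4948 N (tension)
  F[1-3] = -1572.1410 N (compression)
  F[2-3] = -2166.9000 N (compression)
  F[2-4] = -160.0916 N (compression)
  F[3-4] = +1821.0583 N (tension)
  F[3-5] = -3137.9252 N (compression)
  F[4-5] = +1493.8034 N (tension)
  F[4-6] = +2096.3708 N (tension)
  F[5-6] = -6358.2273 N (compression)
  Rx@0 = +2598.1100 N
  Ry@0 = +1963.1903 N
  Ry@6 = +6002.6897 N

2118.495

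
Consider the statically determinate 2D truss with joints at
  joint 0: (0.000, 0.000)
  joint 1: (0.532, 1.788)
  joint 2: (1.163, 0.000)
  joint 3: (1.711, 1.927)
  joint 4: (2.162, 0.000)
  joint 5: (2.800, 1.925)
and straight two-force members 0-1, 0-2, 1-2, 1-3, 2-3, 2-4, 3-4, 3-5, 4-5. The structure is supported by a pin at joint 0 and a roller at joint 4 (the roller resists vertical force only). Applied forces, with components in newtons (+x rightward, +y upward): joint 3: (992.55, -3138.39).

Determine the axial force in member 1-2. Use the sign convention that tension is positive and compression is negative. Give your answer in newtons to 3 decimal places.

N=6 nodes, M=9 members, R=3 reactions → 2N=12, M+R=12
member 0 (0-1): L=1.8655, (cx,cy)=(0.2852,0.9585)
member 1 (0-2): L=1.1630, (cx,cy)=(1.0000,0.0000)
member 2 (1-2): L=1.8961, (cx,cy)=(0.3328,-0.9430)
member 3 (1-3): L=1.1872, (cx,cy)=(0.9931,0.1171)
member 4 (2-3): L=2.0034, (cx,cy)=(0.2735,0.9619)
member 5 (2-4): L=0.9990, (cx,cy)=(1.0000,0.0000)
member 6 (3-4): L=1.9791, (cx,cy)=(0.2279,-0.9737)
member 7 (3-5): L=1.0890, (cx,cy)=(1.0000,-0.0018)
member 8 (4-5): L=2.0280, (cx,cy)=(0.3146,0.9492)
solve A·x = −loads:
  F[0-1] = +239.9505 N (tension)
  F[0-2] = +924.1201 N (tension)
  F[1-2] = -225.9321 N (compression)
  F[1-3] = +144.6131 N (tension)
  F[2-3] = +221.5016 N (tension)
  F[2-4] = +788.3433 N (tension)
  F[3-4] = -3459.3992 N (compression)
  F[3-5] = +0.0000 N (tension)
  F[4-5] = -0.0000 N (compression)
  Rx@0 = -992.5500 N
  Ry@0 = -229.9861 N
  Ry@4 = +3368.3761 N

-225.932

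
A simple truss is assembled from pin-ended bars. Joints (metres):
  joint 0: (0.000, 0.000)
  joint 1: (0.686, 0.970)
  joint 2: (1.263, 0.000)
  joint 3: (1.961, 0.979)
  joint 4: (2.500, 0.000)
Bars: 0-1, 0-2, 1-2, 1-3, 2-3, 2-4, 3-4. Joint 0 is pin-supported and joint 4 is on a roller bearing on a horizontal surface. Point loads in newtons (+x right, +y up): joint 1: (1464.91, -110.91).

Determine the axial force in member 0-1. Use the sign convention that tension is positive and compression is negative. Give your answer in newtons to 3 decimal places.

597.595

N=5 nodes, M=7 members, R=3 reactions → 2N=10, M+R=10
member 0 (0-1): L=1.1881, (cx,cy)=(0.5774,0.8165)
member 1 (0-2): L=1.2630, (cx,cy)=(1.0000,0.0000)
member 2 (1-2): L=1.1286, (cx,cy)=(0.5112,-0.8594)
member 3 (1-3): L=1.2750, (cx,cy)=(1.0000,0.0071)
member 4 (2-3): L=1.2023, (cx,cy)=(0.5805,0.8142)
member 5 (2-4): L=1.2370, (cx,cy)=(1.0000,0.0000)
member 6 (3-4): L=1.1176, (cx,cy)=(0.4823,-0.8760)
solve A·x = −loads:
  F[0-1] = +597.5947 N (tension)
  F[0-2] = +1119.8529 N (tension)
  F[1-2] = -702.9995 N (compression)
  F[1-3] = -760.4741 N (compression)
  F[2-3] = +742.0263 N (tension)
  F[2-4] = +329.6867 N (tension)
  F[3-4] = -683.5768 N (compression)
  Rx@0 = -1464.9100 N
  Ry@0 = -487.9088 N
  Ry@4 = +598.8188 N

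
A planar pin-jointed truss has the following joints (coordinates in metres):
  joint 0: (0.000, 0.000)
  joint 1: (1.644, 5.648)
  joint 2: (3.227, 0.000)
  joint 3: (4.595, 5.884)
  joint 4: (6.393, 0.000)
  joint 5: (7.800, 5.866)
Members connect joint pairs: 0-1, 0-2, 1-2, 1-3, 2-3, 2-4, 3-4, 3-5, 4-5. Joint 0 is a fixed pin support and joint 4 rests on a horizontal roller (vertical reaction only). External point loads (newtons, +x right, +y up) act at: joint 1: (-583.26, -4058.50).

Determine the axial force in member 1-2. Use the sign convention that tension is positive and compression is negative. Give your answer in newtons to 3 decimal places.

-572.799

N=6 nodes, M=9 members, R=3 reactions → 2N=12, M+R=12
member 0 (0-1): L=5.8824, (cx,cy)=(0.2795,0.9602)
member 1 (0-2): L=3.2270, (cx,cy)=(1.0000,0.0000)
member 2 (1-2): L=5.8656, (cx,cy)=(0.2699,-0.9629)
member 3 (1-3): L=2.9604, (cx,cy)=(0.9968,0.0797)
member 4 (2-3): L=6.0409, (cx,cy)=(0.2265,0.9740)
member 5 (2-4): L=3.1660, (cx,cy)=(1.0000,0.0000)
member 6 (3-4): L=6.1526, (cx,cy)=(0.2922,-0.9563)
member 7 (3-5): L=3.2051, (cx,cy)=(1.0000,-0.0056)
member 8 (4-5): L=6.0324, (cx,cy)=(0.2332,0.9724)
solve A·x = −loads:
  F[0-1] = -3676.6274 N (compression)
  F[0-2] = +444.2755 N (tension)
  F[1-2] = -572.7993 N (compression)
  F[1-3] = -290.6153 N (compression)
  F[2-3] = +566.2559 N (tension)
  F[2-4] = +161.4589 N (tension)
  F[3-4] = -552.4965 N (compression)
  F[3-5] = +0.0000 N (tension)
  F[4-5] = -0.0000 N (compression)
  Rx@0 = +583.2600 N
  Ry@0 = +3530.1218 N
  Ry@4 = +528.3782 N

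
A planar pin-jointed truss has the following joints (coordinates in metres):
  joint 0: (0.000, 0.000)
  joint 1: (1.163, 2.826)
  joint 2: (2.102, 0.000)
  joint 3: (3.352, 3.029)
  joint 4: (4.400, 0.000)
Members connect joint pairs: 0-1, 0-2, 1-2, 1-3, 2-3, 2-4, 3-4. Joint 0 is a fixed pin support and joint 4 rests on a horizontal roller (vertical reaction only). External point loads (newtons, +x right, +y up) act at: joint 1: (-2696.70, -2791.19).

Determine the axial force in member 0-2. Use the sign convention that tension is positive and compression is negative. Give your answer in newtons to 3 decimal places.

N=5 nodes, M=7 members, R=3 reactions → 2N=10, M+R=10
member 0 (0-1): L=3.0560, (cx,cy)=(0.3806,0.9248)
member 1 (0-2): L=2.1020, (cx,cy)=(1.0000,0.0000)
member 2 (1-2): L=2.9779, (cx,cy)=(0.3153,-0.9490)
member 3 (1-3): L=2.1984, (cx,cy)=(0.9957,0.0923)
member 4 (2-3): L=3.2768, (cx,cy)=(0.3815,0.9244)
member 5 (2-4): L=2.2980, (cx,cy)=(1.0000,0.0000)
member 6 (3-4): L=3.2052, (cx,cy)=(0.3270,-0.9450)
solve A·x = −loads:
  F[0-1] = -4093.4673 N (compression)
  F[0-2] = -1138.8543 N (compression)
  F[1-2] = +1124.3485 N (tension)
  F[1-3] = +787.6890 N (tension)
  F[2-3] = -1154.2754 N (compression)
  F[2-4] = -344.0009 N (compression)
  F[3-4] = +1052.0831 N (tension)
  Rx@0 = +2696.7000 N
  Ry@0 = +3785.4446 N
  Ry@4 = -994.2546 N

-1138.854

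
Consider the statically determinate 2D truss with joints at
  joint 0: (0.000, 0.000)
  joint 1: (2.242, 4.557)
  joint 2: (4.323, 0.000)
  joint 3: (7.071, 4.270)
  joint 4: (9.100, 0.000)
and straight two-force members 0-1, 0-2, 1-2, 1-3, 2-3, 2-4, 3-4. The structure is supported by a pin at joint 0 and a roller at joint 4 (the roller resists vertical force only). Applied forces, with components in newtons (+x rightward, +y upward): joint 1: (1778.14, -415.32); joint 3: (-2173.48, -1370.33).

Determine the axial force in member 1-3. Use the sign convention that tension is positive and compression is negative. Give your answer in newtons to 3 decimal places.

-2366.311

N=5 nodes, M=7 members, R=3 reactions → 2N=10, M+R=10
member 0 (0-1): L=5.0787, (cx,cy)=(0.4415,0.8973)
member 1 (0-2): L=4.3230, (cx,cy)=(1.0000,0.0000)
member 2 (1-2): L=5.0097, (cx,cy)=(0.4154,-0.9096)
member 3 (1-3): L=4.8375, (cx,cy)=(0.9982,-0.0593)
member 4 (2-3): L=5.0778, (cx,cy)=(0.5412,0.8409)
member 5 (2-4): L=4.7770, (cx,cy)=(1.0000,0.0000)
member 6 (3-4): L=4.7276, (cx,cy)=(0.4292,-0.9032)
solve A·x = −loads:
  F[0-1] = -833.5832 N (compression)
  F[0-2] = -27.3507 N (compression)
  F[1-2] = +520.0172 N (tension)
  F[1-3] = -2366.3108 N (compression)
  F[2-3] = -562.5202 N (compression)
  F[2-4] = +493.0848 N (tension)
  F[3-4] = -1148.8831 N (compression)
  Rx@0 = +395.3400 N
  Ry@0 = +747.9604 N
  Ry@4 = +1037.6896 N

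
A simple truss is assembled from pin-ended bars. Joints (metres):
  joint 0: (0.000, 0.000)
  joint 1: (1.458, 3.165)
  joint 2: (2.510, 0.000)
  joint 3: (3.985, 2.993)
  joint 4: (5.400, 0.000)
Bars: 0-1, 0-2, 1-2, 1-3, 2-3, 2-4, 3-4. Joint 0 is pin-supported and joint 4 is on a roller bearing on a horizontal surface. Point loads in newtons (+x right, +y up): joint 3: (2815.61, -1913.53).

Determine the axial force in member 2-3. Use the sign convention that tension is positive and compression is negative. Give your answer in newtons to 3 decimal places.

N=5 nodes, M=7 members, R=3 reactions → 2N=10, M+R=10
member 0 (0-1): L=3.4847, (cx,cy)=(0.4184,0.9083)
member 1 (0-2): L=2.5100, (cx,cy)=(1.0000,0.0000)
member 2 (1-2): L=3.3353, (cx,cy)=(0.3154,-0.9490)
member 3 (1-3): L=2.5328, (cx,cy)=(0.9977,-0.0679)
member 4 (2-3): L=3.3367, (cx,cy)=(0.4421,0.8970)
member 5 (2-4): L=2.8900, (cx,cy)=(1.0000,0.0000)
member 6 (3-4): L=3.3106, (cx,cy)=(0.4274,-0.9041)
solve A·x = −loads:
  F[0-1] = +1166.1423 N (tension)
  F[0-2] = +2327.6926 N (tension)
  F[1-2] = -1177.7803 N (compression)
  F[1-3] = +861.3991 N (tension)
  F[2-3] = +1246.0097 N (tension)
  F[2-4] = +1405.3991 N (tension)
  F[3-4] = -3288.1675 N (compression)
  Rx@0 = -2815.6100 N
  Ry@0 = -1059.1622 N
  Ry@4 = +2972.6922 N

1246.010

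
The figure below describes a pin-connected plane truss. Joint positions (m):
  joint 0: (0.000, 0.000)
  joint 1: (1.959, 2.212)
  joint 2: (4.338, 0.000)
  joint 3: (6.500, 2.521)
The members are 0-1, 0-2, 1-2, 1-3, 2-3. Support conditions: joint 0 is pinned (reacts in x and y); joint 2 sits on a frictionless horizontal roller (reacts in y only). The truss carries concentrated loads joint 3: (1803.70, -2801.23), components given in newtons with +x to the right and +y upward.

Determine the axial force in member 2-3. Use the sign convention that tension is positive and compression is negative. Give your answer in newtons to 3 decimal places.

N=4 nodes, M=5 members, R=3 reactions → 2N=8, M+R=8
member 0 (0-1): L=2.9548, (cx,cy)=(0.6630,0.7486)
member 1 (0-2): L=4.3380, (cx,cy)=(1.0000,0.0000)
member 2 (1-2): L=3.2485, (cx,cy)=(0.7323,-0.6809)
member 3 (1-3): L=4.5515, (cx,cy)=(0.9977,0.0679)
member 4 (2-3): L=3.3211, (cx,cy)=(0.6510,0.7591)
solve A·x = −loads:
  F[0-1] = +3265.0708 N (tension)
  F[0-2] = -361.0332 N (compression)
  F[1-2] = -3143.2660 N (compression)
  F[1-3] = +4477.0138 N (tension)
  F[2-3] = -4090.6707 N (compression)
  Rx@0 = -1803.7000 N
  Ry@0 = -2444.3031 N
  Ry@2 = +5245.5331 N

-4090.671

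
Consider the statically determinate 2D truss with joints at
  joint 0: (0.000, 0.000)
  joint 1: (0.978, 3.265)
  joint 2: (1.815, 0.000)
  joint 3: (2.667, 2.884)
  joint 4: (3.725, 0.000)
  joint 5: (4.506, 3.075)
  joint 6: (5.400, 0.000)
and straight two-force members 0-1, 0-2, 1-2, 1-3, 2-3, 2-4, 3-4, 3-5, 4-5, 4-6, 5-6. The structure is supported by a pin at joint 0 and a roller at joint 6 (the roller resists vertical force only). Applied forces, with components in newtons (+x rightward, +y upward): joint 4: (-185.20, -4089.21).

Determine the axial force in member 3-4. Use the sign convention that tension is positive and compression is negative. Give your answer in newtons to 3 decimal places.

1176.480

N=7 nodes, M=11 members, R=3 reactions → 2N=14, M+R=14
member 0 (0-1): L=3.4083, (cx,cy)=(0.2869,0.9579)
member 1 (0-2): L=1.8150, (cx,cy)=(1.0000,0.0000)
member 2 (1-2): L=3.3706, (cx,cy)=(0.2483,-0.9687)
member 3 (1-3): L=1.7314, (cx,cy)=(0.9755,-0.2200)
member 4 (2-3): L=3.0072, (cx,cy)=(0.2833,0.9590)
member 5 (2-4): L=1.9100, (cx,cy)=(1.0000,0.0000)
member 6 (3-4): L=3.0719, (cx,cy)=(0.3444,-0.9388)
member 7 (3-5): L=1.8489, (cx,cy)=(0.9946,0.1033)
member 8 (4-5): L=3.1726, (cx,cy)=(0.2462,0.9692)
member 9 (4-6): L=1.6750, (cx,cy)=(1.0000,0.0000)
member 10 (5-6): L=3.2023, (cx,cy)=(0.2792,-0.9602)
solve A·x = −loads:
  F[0-1] = -1324.0941 N (compression)
  F[0-2] = +194.7410 N (tension)
  F[1-2] = +1483.7050 N (tension)
  F[1-3] = -767.1871 N (compression)
  F[2-3] = -1498.6357 N (compression)
  F[2-4] = +987.7736 N (tension)
  F[3-4] = +1176.4800 N (tension)
  F[3-5] = -1586.6514 N (compression)
  F[4-5] = +3079.4708 N (tension)
  F[4-6] = +820.0953 N (tension)
  F[5-6] = -2937.5935 N (compression)
  Rx@0 = +185.2000 N
  Ry@0 = +1268.4124 N
  Ry@6 = +2820.7976 N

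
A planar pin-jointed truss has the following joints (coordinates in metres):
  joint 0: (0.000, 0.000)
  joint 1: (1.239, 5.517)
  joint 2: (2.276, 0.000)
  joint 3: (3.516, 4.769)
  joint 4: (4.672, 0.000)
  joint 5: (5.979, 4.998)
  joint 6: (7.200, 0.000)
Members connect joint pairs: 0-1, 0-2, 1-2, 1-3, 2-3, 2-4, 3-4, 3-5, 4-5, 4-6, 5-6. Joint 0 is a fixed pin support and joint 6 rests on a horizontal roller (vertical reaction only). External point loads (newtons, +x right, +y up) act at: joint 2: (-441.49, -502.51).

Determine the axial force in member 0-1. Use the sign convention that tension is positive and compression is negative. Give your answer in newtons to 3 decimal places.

-352.221

N=7 nodes, M=11 members, R=3 reactions → 2N=14, M+R=14
member 0 (0-1): L=5.6544, (cx,cy)=(0.2191,0.9757)
member 1 (0-2): L=2.2760, (cx,cy)=(1.0000,0.0000)
member 2 (1-2): L=5.6136, (cx,cy)=(0.1847,-0.9828)
member 3 (1-3): L=2.3967, (cx,cy)=(0.9501,-0.3121)
member 4 (2-3): L=4.9276, (cx,cy)=(0.2516,0.9678)
member 5 (2-4): L=2.3960, (cx,cy)=(1.0000,0.0000)
member 6 (3-4): L=4.9071, (cx,cy)=(0.2356,-0.9719)
member 7 (3-5): L=2.4736, (cx,cy)=(0.9957,0.0926)
member 8 (4-5): L=5.1661, (cx,cy)=(0.2530,0.9675)
member 9 (4-6): L=2.5280, (cx,cy)=(1.0000,0.0000)
member 10 (5-6): L=5.1450, (cx,cy)=(0.2373,-0.9714)
solve A·x = −loads:
  F[0-1] = -352.2208 N (compression)
  F[0-2] = -364.3111 N (compression)
  F[1-2] = +400.1869 N (tension)
  F[1-3] = -159.0496 N (compression)
  F[2-3] = +112.8419 N (tension)
  F[2-4] = +122.7091 N (tension)
  F[3-4] = -171.3273 N (compression)
  F[3-5] = -82.7035 N (compression)
  F[4-5] = +172.1045 N (tension)
  F[4-6] = +38.8064 N (tension)
  F[5-6] = -163.5205 N (compression)
  Rx@0 = +441.4900 N
  Ry@0 = +343.6610 N
  Ry@6 = +158.8490 N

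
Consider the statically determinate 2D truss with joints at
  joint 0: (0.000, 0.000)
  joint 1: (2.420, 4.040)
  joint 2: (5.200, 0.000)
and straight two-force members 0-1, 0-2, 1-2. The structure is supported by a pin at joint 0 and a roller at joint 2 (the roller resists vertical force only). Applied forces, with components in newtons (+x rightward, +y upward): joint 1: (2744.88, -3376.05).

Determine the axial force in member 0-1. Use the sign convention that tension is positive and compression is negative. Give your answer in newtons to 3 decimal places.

381.962

N=3 nodes, M=3 members, R=3 reactions → 2N=6, M+R=6
member 0 (0-1): L=4.7094, (cx,cy)=(0.5139,0.8579)
member 1 (0-2): L=5.2000, (cx,cy)=(1.0000,0.0000)
member 2 (1-2): L=4.9041, (cx,cy)=(0.5669,-0.8238)
solve A·x = −loads:
  F[0-1] = +381.9615 N (tension)
  F[0-2] = +2548.6010 N (tension)
  F[1-2] = -4495.8788 N (compression)
  Rx@0 = -2744.8800 N
  Ry@0 = -327.6723 N
  Ry@2 = +3703.7223 N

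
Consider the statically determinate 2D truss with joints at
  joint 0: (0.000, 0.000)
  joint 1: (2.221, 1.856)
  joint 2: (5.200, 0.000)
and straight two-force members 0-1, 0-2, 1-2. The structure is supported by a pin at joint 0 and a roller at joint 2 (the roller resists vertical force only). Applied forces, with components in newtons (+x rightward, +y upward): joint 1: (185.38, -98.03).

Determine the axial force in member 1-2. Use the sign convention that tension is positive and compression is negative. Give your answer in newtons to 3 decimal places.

N=3 nodes, M=3 members, R=3 reactions → 2N=6, M+R=6
member 0 (0-1): L=2.8944, (cx,cy)=(0.7673,0.6412)
member 1 (0-2): L=5.2000, (cx,cy)=(1.0000,0.0000)
member 2 (1-2): L=3.5099, (cx,cy)=(0.8487,-0.5288)
solve A·x = −loads:
  F[0-1] = +15.6050 N (tension)
  F[0-2] = +173.4056 N (tension)
  F[1-2] = -204.3071 N (compression)
  Rx@0 = -185.3800 N
  Ry@0 = -10.0065 N
  Ry@2 = +108.0365 N

-204.307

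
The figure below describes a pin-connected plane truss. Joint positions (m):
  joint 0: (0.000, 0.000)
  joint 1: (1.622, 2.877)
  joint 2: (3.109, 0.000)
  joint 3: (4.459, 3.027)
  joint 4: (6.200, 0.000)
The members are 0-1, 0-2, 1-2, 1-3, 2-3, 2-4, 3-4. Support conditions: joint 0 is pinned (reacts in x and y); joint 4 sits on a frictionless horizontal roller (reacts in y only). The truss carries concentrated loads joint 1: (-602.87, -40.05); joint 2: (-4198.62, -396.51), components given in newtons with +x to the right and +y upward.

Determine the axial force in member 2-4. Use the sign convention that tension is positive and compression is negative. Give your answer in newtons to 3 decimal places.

-40.516

N=5 nodes, M=7 members, R=3 reactions → 2N=10, M+R=10
member 0 (0-1): L=3.3027, (cx,cy)=(0.4911,0.8711)
member 1 (0-2): L=3.1090, (cx,cy)=(1.0000,0.0000)
member 2 (1-2): L=3.2386, (cx,cy)=(0.4592,-0.8884)
member 3 (1-3): L=2.8410, (cx,cy)=(0.9986,0.0528)
member 4 (2-3): L=3.3144, (cx,cy)=(0.4073,0.9133)
member 5 (2-4): L=3.0910, (cx,cy)=(1.0000,0.0000)
member 6 (3-4): L=3.4920, (cx,cy)=(0.4986,-0.8668)
solve A·x = −loads:
  F[0-1] = -582.0274 N (compression)
  F[0-2] = -4515.6510 N (compression)
  F[1-2] = +530.0214 N (tension)
  F[1-3] = +73.7724 N (tension)
  F[2-3] = -81.3961 N (compression)
  F[2-4] = -40.5158 N (compression)
  F[3-4] = +81.2634 N (tension)
  Rx@0 = +4801.4900 N
  Ry@0 = +507.0030 N
  Ry@4 = -70.4430 N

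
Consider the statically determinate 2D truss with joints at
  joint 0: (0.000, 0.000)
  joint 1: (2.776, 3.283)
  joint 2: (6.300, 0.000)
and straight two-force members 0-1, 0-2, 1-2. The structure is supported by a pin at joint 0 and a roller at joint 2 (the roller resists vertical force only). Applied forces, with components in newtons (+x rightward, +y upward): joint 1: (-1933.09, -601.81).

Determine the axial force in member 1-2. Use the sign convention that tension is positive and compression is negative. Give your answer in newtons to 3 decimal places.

1088.802

N=3 nodes, M=3 members, R=3 reactions → 2N=6, M+R=6
member 0 (0-1): L=4.2993, (cx,cy)=(0.6457,0.7636)
member 1 (0-2): L=6.3000, (cx,cy)=(1.0000,0.0000)
member 2 (1-2): L=4.8163, (cx,cy)=(0.7317,-0.6816)
solve A·x = −loads:
  F[0-1] = -1760.0500 N (compression)
  F[0-2] = -796.6582 N (compression)
  F[1-2] = +1088.8020 N (tension)
  Rx@0 = +1933.0900 N
  Ry@0 = +1343.9862 N
  Ry@2 = -742.1762 N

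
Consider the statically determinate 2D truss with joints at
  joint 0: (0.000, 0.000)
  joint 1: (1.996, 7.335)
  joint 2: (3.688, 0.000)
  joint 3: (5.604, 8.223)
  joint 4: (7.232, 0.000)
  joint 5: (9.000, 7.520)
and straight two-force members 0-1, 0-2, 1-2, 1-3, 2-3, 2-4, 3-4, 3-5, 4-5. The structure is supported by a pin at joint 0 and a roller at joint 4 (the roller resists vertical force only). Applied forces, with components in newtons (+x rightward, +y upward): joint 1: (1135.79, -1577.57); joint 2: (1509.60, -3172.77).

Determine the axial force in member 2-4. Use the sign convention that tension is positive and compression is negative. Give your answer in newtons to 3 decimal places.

N=6 nodes, M=9 members, R=3 reactions → 2N=12, M+R=12
member 0 (0-1): L=7.6017, (cx,cy)=(0.2626,0.9649)
member 1 (0-2): L=3.6880, (cx,cy)=(1.0000,0.0000)
member 2 (1-2): L=7.5276, (cx,cy)=(0.2248,-0.9744)
member 3 (1-3): L=3.7157, (cx,cy)=(0.9710,0.2390)
member 4 (2-3): L=8.4433, (cx,cy)=(0.2269,0.9739)
member 5 (2-4): L=3.5440, (cx,cy)=(1.0000,0.0000)
member 6 (3-4): L=8.3826, (cx,cy)=(0.1942,-0.9810)
member 7 (3-5): L=3.4680, (cx,cy)=(0.9792,-0.2027)
member 8 (4-5): L=7.7250, (cx,cy)=(0.2289,0.9735)
solve A·x = −loads:
  F[0-1] = -1601.1807 N (compression)
  F[0-2] = +3065.8151 N (tension)
  F[1-2] = -403.5866 N (compression)
  F[1-3] = -1509.2338 N (compression)
  F[2-3] = +3661.5522 N (tension)
  F[2-4] = +634.5975 N (tension)
  F[3-4] = -3267.5563 N (compression)
  F[3-5] = -0.0000 N (compression)
  F[4-5] = +0.0000 N (tension)
  Rx@0 = -2645.3900 N
  Ry@0 = +1544.9991 N
  Ry@4 = +3205.3409 N

634.597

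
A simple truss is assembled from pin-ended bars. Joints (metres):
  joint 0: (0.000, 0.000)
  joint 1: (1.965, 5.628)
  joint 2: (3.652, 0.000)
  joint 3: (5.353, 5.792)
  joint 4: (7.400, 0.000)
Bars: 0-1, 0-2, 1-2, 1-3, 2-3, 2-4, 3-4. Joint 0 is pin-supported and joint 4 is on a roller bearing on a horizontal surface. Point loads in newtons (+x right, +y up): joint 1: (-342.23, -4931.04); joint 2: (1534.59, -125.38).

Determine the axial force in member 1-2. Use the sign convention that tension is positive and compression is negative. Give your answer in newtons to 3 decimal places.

N=5 nodes, M=7 members, R=3 reactions → 2N=10, M+R=10
member 0 (0-1): L=5.9612, (cx,cy)=(0.3296,0.9441)
member 1 (0-2): L=3.6520, (cx,cy)=(1.0000,0.0000)
member 2 (1-2): L=5.8754, (cx,cy)=(0.2871,-0.9579)
member 3 (1-3): L=3.3920, (cx,cy)=(0.9988,0.0483)
member 4 (2-3): L=6.0366, (cx,cy)=(0.2818,0.9595)
member 5 (2-4): L=3.7480, (cx,cy)=(1.0000,0.0000)
member 6 (3-4): L=6.1431, (cx,cy)=(0.3332,-0.9428)
solve A·x = −loads:
  F[0-1] = -4178.9999 N (compression)
  F[0-2] = +2569.8962 N (tension)
  F[1-2] = -1065.7883 N (compression)
  F[1-3] = -730.1411 N (compression)
  F[2-3] = +1194.7006 N (tension)
  F[2-4] = +392.6437 N (tension)
  F[3-4] = -1178.3307 N (compression)
  Rx@0 = -1192.3600 N
  Ry@0 = +3945.4320 N
  Ry@4 = +1110.9880 N

-1065.788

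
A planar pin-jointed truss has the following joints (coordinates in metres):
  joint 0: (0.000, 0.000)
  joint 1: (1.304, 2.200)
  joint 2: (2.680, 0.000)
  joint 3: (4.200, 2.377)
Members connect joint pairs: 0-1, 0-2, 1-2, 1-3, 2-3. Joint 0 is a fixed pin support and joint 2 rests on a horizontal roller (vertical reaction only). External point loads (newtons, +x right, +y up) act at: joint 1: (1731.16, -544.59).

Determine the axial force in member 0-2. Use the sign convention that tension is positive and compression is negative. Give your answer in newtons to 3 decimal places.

1054.567

N=4 nodes, M=5 members, R=3 reactions → 2N=8, M+R=8
member 0 (0-1): L=2.5574, (cx,cy)=(0.5099,0.8602)
member 1 (0-2): L=2.6800, (cx,cy)=(1.0000,0.0000)
member 2 (1-2): L=2.5949, (cx,cy)=(0.5303,-0.8478)
member 3 (1-3): L=2.9014, (cx,cy)=(0.9981,0.0610)
member 4 (2-3): L=2.8214, (cx,cy)=(0.5387,0.8425)
solve A·x = −loads:
  F[0-1] = +1326.9438 N (tension)
  F[0-2] = +1054.5671 N (tension)
  F[1-2] = -1988.7135 N (compression)
  F[1-3] = -0.0000 N (compression)
  F[2-3] = -0.0000 N (compression)
  Rx@0 = -1731.1600 N
  Ry@0 = -1141.4911 N
  Ry@2 = +1686.0811 N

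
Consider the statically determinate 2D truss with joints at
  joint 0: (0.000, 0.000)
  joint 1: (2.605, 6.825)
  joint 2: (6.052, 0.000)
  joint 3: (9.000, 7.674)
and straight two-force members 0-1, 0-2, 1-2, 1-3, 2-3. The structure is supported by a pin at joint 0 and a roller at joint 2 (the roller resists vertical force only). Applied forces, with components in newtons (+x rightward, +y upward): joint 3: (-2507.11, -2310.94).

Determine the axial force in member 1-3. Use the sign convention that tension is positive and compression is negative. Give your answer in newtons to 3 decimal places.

-1721.350

N=4 nodes, M=5 members, R=3 reactions → 2N=8, M+R=8
member 0 (0-1): L=7.3052, (cx,cy)=(0.3566,0.9343)
member 1 (0-2): L=6.0520, (cx,cy)=(1.0000,0.0000)
member 2 (1-2): L=7.6461, (cx,cy)=(0.4508,-0.8926)
member 3 (1-3): L=6.4511, (cx,cy)=(0.9913,0.1316)
member 4 (2-3): L=8.2208, (cx,cy)=(0.3586,0.9335)
solve A·x = −loads:
  F[0-1] = -2197.8426 N (compression)
  F[0-2] = -1723.3748 N (compression)
  F[1-2] = +2046.5903 N (tension)
  F[1-3] = -1721.3503 N (compression)
  F[2-3] = -2232.9129 N (compression)
  Rx@0 = +2507.1100 N
  Ry@0 = +2053.3561 N
  Ry@2 = +257.5839 N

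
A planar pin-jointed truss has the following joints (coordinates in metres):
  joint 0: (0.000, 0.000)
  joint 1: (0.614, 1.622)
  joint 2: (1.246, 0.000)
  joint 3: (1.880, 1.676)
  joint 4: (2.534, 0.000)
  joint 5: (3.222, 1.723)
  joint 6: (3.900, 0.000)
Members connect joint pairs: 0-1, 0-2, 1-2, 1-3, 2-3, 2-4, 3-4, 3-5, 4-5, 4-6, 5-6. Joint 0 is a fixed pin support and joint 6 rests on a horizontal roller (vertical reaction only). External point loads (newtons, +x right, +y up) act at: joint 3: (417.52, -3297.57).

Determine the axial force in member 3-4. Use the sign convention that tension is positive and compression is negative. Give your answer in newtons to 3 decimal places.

-1952.410

N=7 nodes, M=11 members, R=3 reactions → 2N=14, M+R=14
member 0 (0-1): L=1.7343, (cx,cy)=(0.3540,0.9352)
member 1 (0-2): L=1.2460, (cx,cy)=(1.0000,0.0000)
member 2 (1-2): L=1.7408, (cx,cy)=(0.3631,-0.9318)
member 3 (1-3): L=1.2672, (cx,cy)=(0.9991,0.0426)
member 4 (2-3): L=1.7919, (cx,cy)=(0.3538,0.9353)
member 5 (2-4): L=1.2880, (cx,cy)=(1.0000,0.0000)
member 6 (3-4): L=1.7991, (cx,cy)=(0.3635,-0.9316)
member 7 (3-5): L=1.3428, (cx,cy)=(0.9994,0.0350)
member 8 (4-5): L=1.8553, (cx,cy)=(0.3708,0.9287)
member 9 (4-6): L=1.3660, (cx,cy)=(1.0000,0.0000)
member 10 (5-6): L=1.8516, (cx,cy)=(0.3662,-0.9305)
solve A·x = −loads:
  F[0-1] = -1634.3979 N (compression)
  F[0-2] = +996.1433 N (tension)
  F[1-2] = +1587.6063 N (tension)
  F[1-3] = -1156.0636 N (compression)
  F[2-3] = -1581.5824 N (compression)
  F[2-4] = +2132.1177 N (tension)
  F[3-4] = -1952.4101 N (compression)
  F[3-5] = -1423.2517 N (compression)
  F[4-5] = +1958.4800 N (tension)
  F[4-6] = +696.1106 N (tension)
  F[5-6] = -1901.0569 N (compression)
  Rx@0 = -417.5200 N
  Ry@0 = +1528.5456 N
  Ry@6 = +1769.0244 N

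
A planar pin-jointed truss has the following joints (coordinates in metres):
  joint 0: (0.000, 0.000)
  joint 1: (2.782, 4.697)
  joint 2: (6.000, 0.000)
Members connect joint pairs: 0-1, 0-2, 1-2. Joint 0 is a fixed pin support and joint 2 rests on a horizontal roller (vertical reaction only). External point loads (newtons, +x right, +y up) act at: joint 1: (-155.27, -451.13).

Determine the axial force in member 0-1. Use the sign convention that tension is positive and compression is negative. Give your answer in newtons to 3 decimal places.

N=3 nodes, M=3 members, R=3 reactions → 2N=6, M+R=6
member 0 (0-1): L=5.4591, (cx,cy)=(0.5096,0.8604)
member 1 (0-2): L=6.0000, (cx,cy)=(1.0000,0.0000)
member 2 (1-2): L=5.6936, (cx,cy)=(0.5652,-0.8250)
solve A·x = −loads:
  F[0-1] = -422.4833 N (compression)
  F[0-2] = +60.0324 N (tension)
  F[1-2] = -106.2156 N (compression)
  Rx@0 = +155.2700 N
  Ry@0 = +363.5066 N
  Ry@2 = +87.6234 N

-422.483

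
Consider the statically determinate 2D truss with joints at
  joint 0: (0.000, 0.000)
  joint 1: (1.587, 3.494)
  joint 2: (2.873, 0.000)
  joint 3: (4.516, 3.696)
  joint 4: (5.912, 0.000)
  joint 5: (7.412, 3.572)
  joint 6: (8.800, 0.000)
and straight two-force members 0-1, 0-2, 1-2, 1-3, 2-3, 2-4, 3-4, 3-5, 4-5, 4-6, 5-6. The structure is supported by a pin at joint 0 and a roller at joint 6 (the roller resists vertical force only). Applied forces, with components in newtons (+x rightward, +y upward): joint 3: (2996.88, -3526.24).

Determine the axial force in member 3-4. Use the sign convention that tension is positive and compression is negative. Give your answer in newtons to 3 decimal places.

-3168.323

N=7 nodes, M=11 members, R=3 reactions → 2N=14, M+R=14
member 0 (0-1): L=3.8375, (cx,cy)=(0.4135,0.9105)
member 1 (0-2): L=2.8730, (cx,cy)=(1.0000,0.0000)
member 2 (1-2): L=3.7231, (cx,cy)=(0.3454,-0.9385)
member 3 (1-3): L=2.9360, (cx,cy)=(0.9976,0.0688)
member 4 (2-3): L=4.0447, (cx,cy)=(0.4062,0.9138)
member 5 (2-4): L=3.0390, (cx,cy)=(1.0000,0.0000)
member 6 (3-4): L=3.9509, (cx,cy)=(0.3533,-0.9355)
member 7 (3-5): L=2.8987, (cx,cy)=(0.9991,-0.0428)
member 8 (4-5): L=3.8742, (cx,cy)=(0.3872,0.9220)
member 9 (4-6): L=2.8880, (cx,cy)=(1.0000,0.0000)
member 10 (5-6): L=3.8322, (cx,cy)=(0.3622,-0.9321)
solve A·x = −loads:
  F[0-1] = -502.9731 N (compression)
  F[0-2] = +3204.8834 N (tension)
  F[1-2] = +460.9944 N (tension)
  F[1-3] = -368.1062 N (compression)
  F[2-3] = -473.4413 N (compression)
  F[2-4] = +3556.4292 N (tension)
  F[3-4] = -3168.3227 N (compression)
  F[3-5] = -2439.1621 N (compression)
  F[4-5] = +3214.6796 N (tension)
  F[4-6] = +1192.2702 N (tension)
  F[5-6] = -3291.7963 N (compression)
  Rx@0 = -2996.8800 N
  Ry@0 = +457.9481 N
  Ry@6 = +3068.2919 N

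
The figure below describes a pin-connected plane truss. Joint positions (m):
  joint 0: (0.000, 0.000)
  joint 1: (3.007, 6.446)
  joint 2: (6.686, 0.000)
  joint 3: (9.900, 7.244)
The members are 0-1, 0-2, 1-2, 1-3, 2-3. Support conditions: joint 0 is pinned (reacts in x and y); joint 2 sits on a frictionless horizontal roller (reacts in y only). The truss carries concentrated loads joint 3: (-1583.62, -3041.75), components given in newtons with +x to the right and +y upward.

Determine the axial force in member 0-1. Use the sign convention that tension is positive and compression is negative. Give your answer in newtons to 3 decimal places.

-279.834

N=4 nodes, M=5 members, R=3 reactions → 2N=8, M+R=8
member 0 (0-1): L=7.1129, (cx,cy)=(0.4228,0.9062)
member 1 (0-2): L=6.6860, (cx,cy)=(1.0000,0.0000)
member 2 (1-2): L=7.4220, (cx,cy)=(0.4957,-0.8685)
member 3 (1-3): L=6.9390, (cx,cy)=(0.9934,0.1150)
member 4 (2-3): L=7.9250, (cx,cy)=(0.4056,0.9141)
solve A·x = −loads:
  F[0-1] = -279.8345 N (compression)
  F[0-2] = -1465.3187 N (compression)
  F[1-2] = +259.1061 N (tension)
  F[1-3] = -248.3854 N (compression)
  F[2-3] = -3296.4437 N (compression)
  Rx@0 = +1583.6200 N
  Ry@0 = +253.5984 N
  Ry@2 = +2788.1516 N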